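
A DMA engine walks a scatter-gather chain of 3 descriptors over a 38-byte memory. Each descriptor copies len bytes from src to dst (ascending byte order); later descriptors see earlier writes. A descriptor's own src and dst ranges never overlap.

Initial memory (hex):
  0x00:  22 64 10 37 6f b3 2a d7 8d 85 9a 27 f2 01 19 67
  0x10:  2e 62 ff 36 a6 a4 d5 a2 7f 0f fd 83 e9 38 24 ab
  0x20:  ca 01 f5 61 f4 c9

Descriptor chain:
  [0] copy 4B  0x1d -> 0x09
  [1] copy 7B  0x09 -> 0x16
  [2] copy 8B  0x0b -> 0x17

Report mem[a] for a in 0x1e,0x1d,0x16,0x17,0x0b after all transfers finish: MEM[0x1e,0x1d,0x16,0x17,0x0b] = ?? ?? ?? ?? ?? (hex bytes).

[0] 0x1d->0x09 len=4 : 38 24 ab ca
[1] 0x09->0x16 len=7 : 38 24 ab ca 01 19 67
[2] 0x0b->0x17 len=8 : ab ca 01 19 67 2e 62 ff
query mem[0x1e]=0xff, mem[0x1d]=0x62, mem[0x16]=0x38, mem[0x17]=0xab, mem[0x0b]=0xab

MEM[0x1e,0x1d,0x16,0x17,0x0b] = ff 62 38 ab ab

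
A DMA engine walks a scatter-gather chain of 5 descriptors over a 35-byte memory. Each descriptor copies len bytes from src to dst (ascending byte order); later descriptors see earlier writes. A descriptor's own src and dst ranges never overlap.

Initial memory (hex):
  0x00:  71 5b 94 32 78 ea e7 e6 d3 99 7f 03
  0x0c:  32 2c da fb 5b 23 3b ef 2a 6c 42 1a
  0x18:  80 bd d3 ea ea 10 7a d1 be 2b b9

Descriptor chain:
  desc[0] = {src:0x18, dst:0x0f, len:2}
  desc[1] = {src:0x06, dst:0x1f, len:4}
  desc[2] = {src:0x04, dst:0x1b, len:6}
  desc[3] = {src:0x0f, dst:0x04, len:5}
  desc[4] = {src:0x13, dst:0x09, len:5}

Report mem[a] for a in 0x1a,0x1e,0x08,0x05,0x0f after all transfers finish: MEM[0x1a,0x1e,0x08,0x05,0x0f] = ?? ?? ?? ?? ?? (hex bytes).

MEM[0x1a,0x1e,0x08,0x05,0x0f] = d3 e6 ef bd 80

  after D0: wrote 2B at 0x0f = 80bd
  after D1: wrote 4B at 0x1f = e7e6d399
  after D2: wrote 6B at 0x1b = 78eae7e6d399
  after D3: wrote 5B at 0x04 = 80bd233bef
  after D4: wrote 5B at 0x09 = ef2a6c421a
query mem[0x1a]=0xd3, mem[0x1e]=0xe6, mem[0x08]=0xef, mem[0x05]=0xbd, mem[0x0f]=0x80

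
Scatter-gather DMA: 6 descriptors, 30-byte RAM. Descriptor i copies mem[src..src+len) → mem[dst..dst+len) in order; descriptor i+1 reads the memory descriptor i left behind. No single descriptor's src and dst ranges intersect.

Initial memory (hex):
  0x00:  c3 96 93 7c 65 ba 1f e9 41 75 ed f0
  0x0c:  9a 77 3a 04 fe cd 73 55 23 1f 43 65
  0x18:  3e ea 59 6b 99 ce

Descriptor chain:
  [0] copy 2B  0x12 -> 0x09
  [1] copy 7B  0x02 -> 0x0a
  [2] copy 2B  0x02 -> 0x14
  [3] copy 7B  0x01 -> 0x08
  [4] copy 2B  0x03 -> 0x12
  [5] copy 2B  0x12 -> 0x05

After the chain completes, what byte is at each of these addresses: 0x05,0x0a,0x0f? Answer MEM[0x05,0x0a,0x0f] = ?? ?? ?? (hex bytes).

[0] 0x12->0x09 len=2 : 73 55
[1] 0x02->0x0a len=7 : 93 7c 65 ba 1f e9 41
[2] 0x02->0x14 len=2 : 93 7c
[3] 0x01->0x08 len=7 : 96 93 7c 65 ba 1f e9
[4] 0x03->0x12 len=2 : 7c 65
[5] 0x12->0x05 len=2 : 7c 65
query mem[0x05]=0x7c, mem[0x0a]=0x7c, mem[0x0f]=0xe9

MEM[0x05,0x0a,0x0f] = 7c 7c e9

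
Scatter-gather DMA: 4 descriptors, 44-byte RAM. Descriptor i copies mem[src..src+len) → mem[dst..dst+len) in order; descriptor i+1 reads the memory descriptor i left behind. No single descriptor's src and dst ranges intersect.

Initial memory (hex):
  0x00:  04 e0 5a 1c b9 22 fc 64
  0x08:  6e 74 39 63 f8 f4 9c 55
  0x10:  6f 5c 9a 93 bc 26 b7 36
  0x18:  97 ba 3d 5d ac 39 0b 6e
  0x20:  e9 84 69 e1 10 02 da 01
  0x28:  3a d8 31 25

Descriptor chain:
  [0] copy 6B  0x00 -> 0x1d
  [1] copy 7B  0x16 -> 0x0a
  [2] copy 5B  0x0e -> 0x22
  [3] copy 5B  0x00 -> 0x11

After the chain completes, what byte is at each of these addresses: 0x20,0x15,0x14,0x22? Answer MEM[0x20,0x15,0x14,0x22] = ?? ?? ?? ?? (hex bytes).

MEM[0x20,0x15,0x14,0x22] = 1c b9 1c 3d

  after D0: wrote 6B at 0x1d = 04e05a1cb922
  after D1: wrote 7B at 0x0a = b73697ba3d5dac
  after D2: wrote 5B at 0x22 = 3d5dac5c9a
  after D3: wrote 5B at 0x11 = 04e05a1cb9
query mem[0x20]=0x1c, mem[0x15]=0xb9, mem[0x14]=0x1c, mem[0x22]=0x3d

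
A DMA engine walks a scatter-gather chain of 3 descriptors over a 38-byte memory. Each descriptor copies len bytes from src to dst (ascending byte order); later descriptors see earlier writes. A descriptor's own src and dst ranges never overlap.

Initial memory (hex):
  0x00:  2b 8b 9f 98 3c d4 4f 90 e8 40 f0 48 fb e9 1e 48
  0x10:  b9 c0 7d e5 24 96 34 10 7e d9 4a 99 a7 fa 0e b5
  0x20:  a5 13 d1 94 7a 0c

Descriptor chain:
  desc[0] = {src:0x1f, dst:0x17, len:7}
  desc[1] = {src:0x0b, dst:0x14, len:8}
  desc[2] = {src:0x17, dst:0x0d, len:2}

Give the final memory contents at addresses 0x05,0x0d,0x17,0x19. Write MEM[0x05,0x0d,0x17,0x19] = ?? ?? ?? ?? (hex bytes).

MEM[0x05,0x0d,0x17,0x19] = d4 1e 1e b9

[0] 0x1f->0x17 len=7 : b5 a5 13 d1 94 7a 0c
[1] 0x0b->0x14 len=8 : 48 fb e9 1e 48 b9 c0 7d
[2] 0x17->0x0d len=2 : 1e 48
query mem[0x05]=0xd4, mem[0x0d]=0x1e, mem[0x17]=0x1e, mem[0x19]=0xb9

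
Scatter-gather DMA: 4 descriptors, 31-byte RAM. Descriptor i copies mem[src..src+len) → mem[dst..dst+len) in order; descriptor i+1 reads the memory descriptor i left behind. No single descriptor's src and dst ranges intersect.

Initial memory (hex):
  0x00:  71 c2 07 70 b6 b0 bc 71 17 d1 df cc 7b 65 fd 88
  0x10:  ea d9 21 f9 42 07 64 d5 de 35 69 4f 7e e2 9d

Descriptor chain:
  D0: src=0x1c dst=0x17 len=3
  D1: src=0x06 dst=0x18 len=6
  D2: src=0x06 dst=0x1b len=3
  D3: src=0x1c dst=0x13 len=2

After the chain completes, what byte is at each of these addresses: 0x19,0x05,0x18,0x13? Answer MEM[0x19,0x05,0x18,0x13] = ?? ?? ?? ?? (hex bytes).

[0] 0x1c->0x17 len=3 : 7e e2 9d
[1] 0x06->0x18 len=6 : bc 71 17 d1 df cc
[2] 0x06->0x1b len=3 : bc 71 17
[3] 0x1c->0x13 len=2 : 71 17
query mem[0x19]=0x71, mem[0x05]=0xb0, mem[0x18]=0xbc, mem[0x13]=0x71

MEM[0x19,0x05,0x18,0x13] = 71 b0 bc 71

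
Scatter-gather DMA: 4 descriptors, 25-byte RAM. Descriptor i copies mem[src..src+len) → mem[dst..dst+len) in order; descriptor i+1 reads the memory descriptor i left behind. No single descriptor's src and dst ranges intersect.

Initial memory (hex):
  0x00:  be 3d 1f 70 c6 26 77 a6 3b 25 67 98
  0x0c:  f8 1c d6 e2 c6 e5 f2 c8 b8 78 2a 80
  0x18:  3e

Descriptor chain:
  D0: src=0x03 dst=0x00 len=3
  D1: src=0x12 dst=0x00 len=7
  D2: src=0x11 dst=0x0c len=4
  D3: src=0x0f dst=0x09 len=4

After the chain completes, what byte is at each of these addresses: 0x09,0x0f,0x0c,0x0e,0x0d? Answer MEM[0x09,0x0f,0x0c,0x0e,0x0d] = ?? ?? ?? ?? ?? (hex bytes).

MEM[0x09,0x0f,0x0c,0x0e,0x0d] = b8 b8 f2 c8 f2

D0: mem[0x00..0x02] <- [70 c6 26]
D1: mem[0x00..0x06] <- [f2 c8 b8 78 2a 80 3e]
D2: mem[0x0c..0x0f] <- [e5 f2 c8 b8]
D3: mem[0x09..0x0c] <- [b8 c6 e5 f2]
query mem[0x09]=0xb8, mem[0x0f]=0xb8, mem[0x0c]=0xf2, mem[0x0e]=0xc8, mem[0x0d]=0xf2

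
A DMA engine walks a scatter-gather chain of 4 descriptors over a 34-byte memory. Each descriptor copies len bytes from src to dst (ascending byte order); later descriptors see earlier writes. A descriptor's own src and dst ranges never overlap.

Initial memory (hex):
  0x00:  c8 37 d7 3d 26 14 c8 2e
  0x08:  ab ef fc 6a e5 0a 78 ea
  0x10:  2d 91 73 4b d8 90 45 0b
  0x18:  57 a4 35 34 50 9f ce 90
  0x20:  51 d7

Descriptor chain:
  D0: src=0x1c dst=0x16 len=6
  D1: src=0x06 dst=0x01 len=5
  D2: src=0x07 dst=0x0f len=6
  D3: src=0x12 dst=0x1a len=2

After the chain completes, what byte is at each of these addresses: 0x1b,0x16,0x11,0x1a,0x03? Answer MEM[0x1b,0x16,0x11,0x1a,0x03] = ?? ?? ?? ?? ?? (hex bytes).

MEM[0x1b,0x16,0x11,0x1a,0x03] = 6a 50 ef fc ab

#0 dst[0x16+6] := {0x50,0x9f,0xce,0x90,0x51,0xd7}
#1 dst[0x01+5] := {0xc8,0x2e,0xab,0xef,0xfc}
#2 dst[0x0f+6] := {0x2e,0xab,0xef,0xfc,0x6a,0xe5}
#3 dst[0x1a+2] := {0xfc,0x6a}
query mem[0x1b]=0x6a, mem[0x16]=0x50, mem[0x11]=0xef, mem[0x1a]=0xfc, mem[0x03]=0xab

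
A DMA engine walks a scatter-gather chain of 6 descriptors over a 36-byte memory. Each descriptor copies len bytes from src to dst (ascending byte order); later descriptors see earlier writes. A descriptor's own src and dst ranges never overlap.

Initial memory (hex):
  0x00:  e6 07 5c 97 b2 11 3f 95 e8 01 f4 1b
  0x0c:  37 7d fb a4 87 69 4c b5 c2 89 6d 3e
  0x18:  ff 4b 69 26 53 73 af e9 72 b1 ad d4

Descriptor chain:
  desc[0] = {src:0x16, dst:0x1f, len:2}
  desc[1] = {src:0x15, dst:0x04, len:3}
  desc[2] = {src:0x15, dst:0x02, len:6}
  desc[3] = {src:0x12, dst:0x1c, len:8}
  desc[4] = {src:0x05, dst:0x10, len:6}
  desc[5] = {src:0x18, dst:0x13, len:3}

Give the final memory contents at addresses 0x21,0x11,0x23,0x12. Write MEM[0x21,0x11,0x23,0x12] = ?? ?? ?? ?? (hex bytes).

[0] 0x16->0x1f len=2 : 6d 3e
[1] 0x15->0x04 len=3 : 89 6d 3e
[2] 0x15->0x02 len=6 : 89 6d 3e ff 4b 69
[3] 0x12->0x1c len=8 : 4c b5 c2 89 6d 3e ff 4b
[4] 0x05->0x10 len=6 : ff 4b 69 e8 01 f4
[5] 0x18->0x13 len=3 : ff 4b 69
query mem[0x21]=0x3e, mem[0x11]=0x4b, mem[0x23]=0x4b, mem[0x12]=0x69

MEM[0x21,0x11,0x23,0x12] = 3e 4b 4b 69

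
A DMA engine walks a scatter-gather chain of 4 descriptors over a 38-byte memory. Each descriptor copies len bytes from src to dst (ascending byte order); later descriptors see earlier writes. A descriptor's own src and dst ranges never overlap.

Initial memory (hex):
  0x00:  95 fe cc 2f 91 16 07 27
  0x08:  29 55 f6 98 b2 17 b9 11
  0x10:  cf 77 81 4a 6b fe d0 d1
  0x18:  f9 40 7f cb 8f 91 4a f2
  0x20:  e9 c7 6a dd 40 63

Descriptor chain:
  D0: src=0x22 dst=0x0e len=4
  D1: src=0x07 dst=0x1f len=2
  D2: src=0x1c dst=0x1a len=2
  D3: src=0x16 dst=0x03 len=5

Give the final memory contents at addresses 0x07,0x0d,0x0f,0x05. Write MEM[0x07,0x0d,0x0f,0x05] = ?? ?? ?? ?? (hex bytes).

#0 dst[0x0e+4] := {0x6a,0xdd,0x40,0x63}
#1 dst[0x1f+2] := {0x27,0x29}
#2 dst[0x1a+2] := {0x8f,0x91}
#3 dst[0x03+5] := {0xd0,0xd1,0xf9,0x40,0x8f}
query mem[0x07]=0x8f, mem[0x0d]=0x17, mem[0x0f]=0xdd, mem[0x05]=0xf9

MEM[0x07,0x0d,0x0f,0x05] = 8f 17 dd f9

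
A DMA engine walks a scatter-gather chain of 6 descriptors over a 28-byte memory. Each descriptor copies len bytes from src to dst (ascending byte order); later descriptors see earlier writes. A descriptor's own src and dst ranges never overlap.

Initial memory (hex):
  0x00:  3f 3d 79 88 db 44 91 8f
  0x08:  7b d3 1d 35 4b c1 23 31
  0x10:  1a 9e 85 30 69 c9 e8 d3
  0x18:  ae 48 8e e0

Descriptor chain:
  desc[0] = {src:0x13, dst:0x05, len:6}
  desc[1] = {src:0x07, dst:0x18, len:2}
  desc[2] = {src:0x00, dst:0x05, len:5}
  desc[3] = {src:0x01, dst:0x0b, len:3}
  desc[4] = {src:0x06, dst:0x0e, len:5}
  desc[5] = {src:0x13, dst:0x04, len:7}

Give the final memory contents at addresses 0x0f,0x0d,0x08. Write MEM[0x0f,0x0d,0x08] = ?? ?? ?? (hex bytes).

MEM[0x0f,0x0d,0x08] = 79 88 d3

D0: mem[0x05..0x0a] <- [30 69 c9 e8 d3 ae]
D1: mem[0x18..0x19] <- [c9 e8]
D2: mem[0x05..0x09] <- [3f 3d 79 88 db]
D3: mem[0x0b..0x0d] <- [3d 79 88]
D4: mem[0x0e..0x12] <- [3d 79 88 db ae]
D5: mem[0x04..0x0a] <- [30 69 c9 e8 d3 c9 e8]
query mem[0x0f]=0x79, mem[0x0d]=0x88, mem[0x08]=0xd3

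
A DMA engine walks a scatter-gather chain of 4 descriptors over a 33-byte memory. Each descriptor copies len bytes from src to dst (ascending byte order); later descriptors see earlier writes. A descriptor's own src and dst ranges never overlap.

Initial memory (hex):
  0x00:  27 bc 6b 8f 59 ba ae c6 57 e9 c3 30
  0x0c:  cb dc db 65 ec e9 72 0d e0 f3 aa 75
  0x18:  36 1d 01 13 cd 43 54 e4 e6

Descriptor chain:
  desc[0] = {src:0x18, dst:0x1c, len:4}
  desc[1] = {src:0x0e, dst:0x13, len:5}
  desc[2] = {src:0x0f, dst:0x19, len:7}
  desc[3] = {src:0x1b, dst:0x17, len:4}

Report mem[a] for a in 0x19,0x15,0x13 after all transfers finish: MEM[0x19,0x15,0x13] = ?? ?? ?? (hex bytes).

MEM[0x19,0x15,0x13] = db ec db

[0] 0x18->0x1c len=4 : 36 1d 01 13
[1] 0x0e->0x13 len=5 : db 65 ec e9 72
[2] 0x0f->0x19 len=7 : 65 ec e9 72 db 65 ec
[3] 0x1b->0x17 len=4 : e9 72 db 65
query mem[0x19]=0xdb, mem[0x15]=0xec, mem[0x13]=0xdb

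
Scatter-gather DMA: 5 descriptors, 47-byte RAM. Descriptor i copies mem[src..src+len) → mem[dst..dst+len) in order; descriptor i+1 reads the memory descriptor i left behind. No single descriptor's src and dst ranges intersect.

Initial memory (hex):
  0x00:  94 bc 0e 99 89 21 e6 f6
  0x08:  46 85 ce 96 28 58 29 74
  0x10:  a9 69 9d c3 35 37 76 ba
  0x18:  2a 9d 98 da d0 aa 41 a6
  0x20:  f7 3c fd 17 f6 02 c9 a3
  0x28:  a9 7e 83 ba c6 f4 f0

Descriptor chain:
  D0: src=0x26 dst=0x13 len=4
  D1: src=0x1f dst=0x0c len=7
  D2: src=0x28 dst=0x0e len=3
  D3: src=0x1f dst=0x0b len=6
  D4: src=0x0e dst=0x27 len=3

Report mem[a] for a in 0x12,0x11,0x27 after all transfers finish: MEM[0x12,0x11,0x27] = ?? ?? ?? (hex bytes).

MEM[0x12,0x11,0x27] = 02 f6 fd

#0 dst[0x13+4] := {0xc9,0xa3,0xa9,0x7e}
#1 dst[0x0c+7] := {0xa6,0xf7,0x3c,0xfd,0x17,0xf6,0x02}
#2 dst[0x0e+3] := {0xa9,0x7e,0x83}
#3 dst[0x0b+6] := {0xa6,0xf7,0x3c,0xfd,0x17,0xf6}
#4 dst[0x27+3] := {0xfd,0x17,0xf6}
query mem[0x12]=0x02, mem[0x11]=0xf6, mem[0x27]=0xfd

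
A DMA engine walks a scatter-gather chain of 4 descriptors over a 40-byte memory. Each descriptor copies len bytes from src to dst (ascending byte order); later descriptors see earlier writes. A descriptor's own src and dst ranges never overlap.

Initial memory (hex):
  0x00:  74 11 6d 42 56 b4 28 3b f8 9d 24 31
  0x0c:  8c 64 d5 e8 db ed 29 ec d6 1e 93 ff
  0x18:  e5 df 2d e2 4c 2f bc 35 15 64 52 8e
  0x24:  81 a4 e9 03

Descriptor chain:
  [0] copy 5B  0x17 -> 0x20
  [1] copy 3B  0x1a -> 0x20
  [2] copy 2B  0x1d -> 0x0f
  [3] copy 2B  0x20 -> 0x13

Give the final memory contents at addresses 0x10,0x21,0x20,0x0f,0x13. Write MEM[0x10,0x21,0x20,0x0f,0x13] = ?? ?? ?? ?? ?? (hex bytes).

MEM[0x10,0x21,0x20,0x0f,0x13] = bc e2 2d 2f 2d

#0 dst[0x20+5] := {0xff,0xe5,0xdf,0x2d,0xe2}
#1 dst[0x20+3] := {0x2d,0xe2,0x4c}
#2 dst[0x0f+2] := {0x2f,0xbc}
#3 dst[0x13+2] := {0x2d,0xe2}
query mem[0x10]=0xbc, mem[0x21]=0xe2, mem[0x20]=0x2d, mem[0x0f]=0x2f, mem[0x13]=0x2d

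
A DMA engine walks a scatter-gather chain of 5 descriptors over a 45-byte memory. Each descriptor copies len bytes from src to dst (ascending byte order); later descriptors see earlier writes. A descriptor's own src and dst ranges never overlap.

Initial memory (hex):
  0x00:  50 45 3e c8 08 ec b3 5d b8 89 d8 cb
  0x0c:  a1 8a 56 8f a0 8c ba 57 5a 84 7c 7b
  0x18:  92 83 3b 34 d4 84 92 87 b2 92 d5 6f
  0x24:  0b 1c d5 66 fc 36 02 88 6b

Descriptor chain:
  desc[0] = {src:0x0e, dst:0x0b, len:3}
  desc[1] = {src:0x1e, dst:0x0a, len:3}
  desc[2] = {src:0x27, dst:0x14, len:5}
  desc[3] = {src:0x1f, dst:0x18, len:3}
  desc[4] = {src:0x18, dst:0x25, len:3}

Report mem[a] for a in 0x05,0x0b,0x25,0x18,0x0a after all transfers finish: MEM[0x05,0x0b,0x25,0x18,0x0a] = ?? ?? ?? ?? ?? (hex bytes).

#0 dst[0x0b+3] := {0x56,0x8f,0xa0}
#1 dst[0x0a+3] := {0x92,0x87,0xb2}
#2 dst[0x14+5] := {0x66,0xfc,0x36,0x02,0x88}
#3 dst[0x18+3] := {0x87,0xb2,0x92}
#4 dst[0x25+3] := {0x87,0xb2,0x92}
query mem[0x05]=0xec, mem[0x0b]=0x87, mem[0x25]=0x87, mem[0x18]=0x87, mem[0x0a]=0x92

MEM[0x05,0x0b,0x25,0x18,0x0a] = ec 87 87 87 92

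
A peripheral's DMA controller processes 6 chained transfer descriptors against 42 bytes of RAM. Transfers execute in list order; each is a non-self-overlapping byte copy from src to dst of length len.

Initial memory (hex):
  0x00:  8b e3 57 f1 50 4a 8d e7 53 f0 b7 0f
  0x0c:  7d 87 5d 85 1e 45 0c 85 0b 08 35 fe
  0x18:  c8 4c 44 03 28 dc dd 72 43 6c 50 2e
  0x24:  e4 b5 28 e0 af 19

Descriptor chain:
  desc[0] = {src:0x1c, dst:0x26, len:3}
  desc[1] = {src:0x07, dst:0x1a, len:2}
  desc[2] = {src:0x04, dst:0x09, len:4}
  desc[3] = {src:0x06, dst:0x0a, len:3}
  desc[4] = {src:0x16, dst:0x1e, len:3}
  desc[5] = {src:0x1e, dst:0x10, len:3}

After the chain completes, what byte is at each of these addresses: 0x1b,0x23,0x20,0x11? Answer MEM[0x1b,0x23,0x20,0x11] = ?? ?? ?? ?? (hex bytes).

MEM[0x1b,0x23,0x20,0x11] = 53 2e c8 fe

D0: mem[0x26..0x28] <- [28 dc dd]
D1: mem[0x1a..0x1b] <- [e7 53]
D2: mem[0x09..0x0c] <- [50 4a 8d e7]
D3: mem[0x0a..0x0c] <- [8d e7 53]
D4: mem[0x1e..0x20] <- [35 fe c8]
D5: mem[0x10..0x12] <- [35 fe c8]
query mem[0x1b]=0x53, mem[0x23]=0x2e, mem[0x20]=0xc8, mem[0x11]=0xfe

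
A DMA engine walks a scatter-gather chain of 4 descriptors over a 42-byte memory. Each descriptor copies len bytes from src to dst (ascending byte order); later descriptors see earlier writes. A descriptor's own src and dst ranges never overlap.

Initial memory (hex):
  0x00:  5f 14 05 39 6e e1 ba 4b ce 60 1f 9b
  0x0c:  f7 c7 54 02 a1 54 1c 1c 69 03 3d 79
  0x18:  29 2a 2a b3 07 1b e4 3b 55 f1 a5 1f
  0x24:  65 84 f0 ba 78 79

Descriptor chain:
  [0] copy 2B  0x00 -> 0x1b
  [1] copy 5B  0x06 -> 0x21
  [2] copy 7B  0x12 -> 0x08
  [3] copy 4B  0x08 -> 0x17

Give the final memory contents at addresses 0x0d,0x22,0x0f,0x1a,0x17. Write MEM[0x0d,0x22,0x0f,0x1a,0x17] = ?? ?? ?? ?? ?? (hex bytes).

[0] 0x00->0x1b len=2 : 5f 14
[1] 0x06->0x21 len=5 : ba 4b ce 60 1f
[2] 0x12->0x08 len=7 : 1c 1c 69 03 3d 79 29
[3] 0x08->0x17 len=4 : 1c 1c 69 03
query mem[0x0d]=0x79, mem[0x22]=0x4b, mem[0x0f]=0x02, mem[0x1a]=0x03, mem[0x17]=0x1c

MEM[0x0d,0x22,0x0f,0x1a,0x17] = 79 4b 02 03 1c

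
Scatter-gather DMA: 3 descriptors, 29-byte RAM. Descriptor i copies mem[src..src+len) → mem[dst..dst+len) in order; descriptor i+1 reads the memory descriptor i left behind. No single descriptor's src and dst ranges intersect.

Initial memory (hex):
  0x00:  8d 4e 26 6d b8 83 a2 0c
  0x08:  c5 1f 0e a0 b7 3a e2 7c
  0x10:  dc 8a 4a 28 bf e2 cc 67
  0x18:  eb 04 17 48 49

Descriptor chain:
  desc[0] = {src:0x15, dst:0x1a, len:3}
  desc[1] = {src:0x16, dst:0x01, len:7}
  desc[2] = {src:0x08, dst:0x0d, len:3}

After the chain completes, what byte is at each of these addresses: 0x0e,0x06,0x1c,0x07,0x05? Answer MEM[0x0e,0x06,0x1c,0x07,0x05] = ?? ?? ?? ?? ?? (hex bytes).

MEM[0x0e,0x06,0x1c,0x07,0x05] = 1f cc 67 67 e2

[0] 0x15->0x1a len=3 : e2 cc 67
[1] 0x16->0x01 len=7 : cc 67 eb 04 e2 cc 67
[2] 0x08->0x0d len=3 : c5 1f 0e
query mem[0x0e]=0x1f, mem[0x06]=0xcc, mem[0x1c]=0x67, mem[0x07]=0x67, mem[0x05]=0xe2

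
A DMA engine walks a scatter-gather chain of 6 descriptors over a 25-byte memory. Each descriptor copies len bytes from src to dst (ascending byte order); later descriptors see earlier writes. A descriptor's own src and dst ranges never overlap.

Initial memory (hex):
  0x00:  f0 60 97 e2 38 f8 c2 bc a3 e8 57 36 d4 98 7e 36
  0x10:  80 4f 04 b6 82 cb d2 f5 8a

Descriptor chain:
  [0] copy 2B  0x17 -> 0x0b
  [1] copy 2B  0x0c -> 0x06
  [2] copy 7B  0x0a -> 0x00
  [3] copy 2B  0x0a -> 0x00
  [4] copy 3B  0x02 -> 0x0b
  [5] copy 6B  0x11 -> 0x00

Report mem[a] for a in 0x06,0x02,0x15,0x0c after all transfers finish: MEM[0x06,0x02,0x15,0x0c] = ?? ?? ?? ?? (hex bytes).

D0: mem[0x0b..0x0c] <- [f5 8a]
D1: mem[0x06..0x07] <- [8a 98]
D2: mem[0x00..0x06] <- [57 f5 8a 98 7e 36 80]
D3: mem[0x00..0x01] <- [57 f5]
D4: mem[0x0b..0x0d] <- [8a 98 7e]
D5: mem[0x00..0x05] <- [4f 04 b6 82 cb d2]
query mem[0x06]=0x80, mem[0x02]=0xb6, mem[0x15]=0xcb, mem[0x0c]=0x98

MEM[0x06,0x02,0x15,0x0c] = 80 b6 cb 98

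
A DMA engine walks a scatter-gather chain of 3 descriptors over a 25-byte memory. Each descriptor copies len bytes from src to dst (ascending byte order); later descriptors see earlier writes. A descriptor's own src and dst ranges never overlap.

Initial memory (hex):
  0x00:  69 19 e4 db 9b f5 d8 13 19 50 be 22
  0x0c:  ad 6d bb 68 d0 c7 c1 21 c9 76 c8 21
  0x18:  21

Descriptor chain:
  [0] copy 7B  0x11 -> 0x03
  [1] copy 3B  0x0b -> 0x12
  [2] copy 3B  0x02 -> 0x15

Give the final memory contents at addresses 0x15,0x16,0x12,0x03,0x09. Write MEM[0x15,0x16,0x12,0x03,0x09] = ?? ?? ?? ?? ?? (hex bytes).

  after D0: wrote 7B at 0x03 = c7c121c976c821
  after D1: wrote 3B at 0x12 = 22ad6d
  after D2: wrote 3B at 0x15 = e4c7c1
query mem[0x15]=0xe4, mem[0x16]=0xc7, mem[0x12]=0x22, mem[0x03]=0xc7, mem[0x09]=0x21

MEM[0x15,0x16,0x12,0x03,0x09] = e4 c7 22 c7 21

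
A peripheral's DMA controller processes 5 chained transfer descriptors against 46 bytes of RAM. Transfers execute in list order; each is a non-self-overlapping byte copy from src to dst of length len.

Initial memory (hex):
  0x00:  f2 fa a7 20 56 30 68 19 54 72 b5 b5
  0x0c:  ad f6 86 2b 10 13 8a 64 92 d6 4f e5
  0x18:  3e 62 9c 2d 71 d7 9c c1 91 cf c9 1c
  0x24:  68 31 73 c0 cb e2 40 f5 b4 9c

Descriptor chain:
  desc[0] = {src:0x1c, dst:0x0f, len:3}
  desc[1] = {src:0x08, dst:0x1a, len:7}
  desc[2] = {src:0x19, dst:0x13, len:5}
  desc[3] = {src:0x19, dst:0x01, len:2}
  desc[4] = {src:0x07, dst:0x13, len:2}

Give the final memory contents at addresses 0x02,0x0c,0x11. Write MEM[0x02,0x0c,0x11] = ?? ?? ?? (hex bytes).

#0 dst[0x0f+3] := {0x71,0xd7,0x9c}
#1 dst[0x1a+7] := {0x54,0x72,0xb5,0xb5,0xad,0xf6,0x86}
#2 dst[0x13+5] := {0x62,0x54,0x72,0xb5,0xb5}
#3 dst[0x01+2] := {0x62,0x54}
#4 dst[0x13+2] := {0x19,0x54}
query mem[0x02]=0x54, mem[0x0c]=0xad, mem[0x11]=0x9c

MEM[0x02,0x0c,0x11] = 54 ad 9c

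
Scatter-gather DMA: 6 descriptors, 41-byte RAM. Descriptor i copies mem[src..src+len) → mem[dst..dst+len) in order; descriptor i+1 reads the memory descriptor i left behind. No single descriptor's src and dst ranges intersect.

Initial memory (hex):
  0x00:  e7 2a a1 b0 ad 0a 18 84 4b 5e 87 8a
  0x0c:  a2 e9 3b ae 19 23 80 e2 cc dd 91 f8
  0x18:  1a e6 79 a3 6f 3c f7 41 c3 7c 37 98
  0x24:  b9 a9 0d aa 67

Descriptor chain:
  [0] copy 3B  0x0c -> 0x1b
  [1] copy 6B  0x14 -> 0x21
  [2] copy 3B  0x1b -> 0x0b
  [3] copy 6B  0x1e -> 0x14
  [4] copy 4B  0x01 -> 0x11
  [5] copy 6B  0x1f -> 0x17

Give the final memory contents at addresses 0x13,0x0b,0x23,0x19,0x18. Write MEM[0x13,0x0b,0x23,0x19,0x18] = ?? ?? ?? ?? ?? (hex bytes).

MEM[0x13,0x0b,0x23,0x19,0x18] = b0 a2 91 cc c3

D0: mem[0x1b..0x1d] <- [a2 e9 3b]
D1: mem[0x21..0x26] <- [cc dd 91 f8 1a e6]
D2: mem[0x0b..0x0d] <- [a2 e9 3b]
D3: mem[0x14..0x19] <- [f7 41 c3 cc dd 91]
D4: mem[0x11..0x14] <- [2a a1 b0 ad]
D5: mem[0x17..0x1c] <- [41 c3 cc dd 91 f8]
query mem[0x13]=0xb0, mem[0x0b]=0xa2, mem[0x23]=0x91, mem[0x19]=0xcc, mem[0x18]=0xc3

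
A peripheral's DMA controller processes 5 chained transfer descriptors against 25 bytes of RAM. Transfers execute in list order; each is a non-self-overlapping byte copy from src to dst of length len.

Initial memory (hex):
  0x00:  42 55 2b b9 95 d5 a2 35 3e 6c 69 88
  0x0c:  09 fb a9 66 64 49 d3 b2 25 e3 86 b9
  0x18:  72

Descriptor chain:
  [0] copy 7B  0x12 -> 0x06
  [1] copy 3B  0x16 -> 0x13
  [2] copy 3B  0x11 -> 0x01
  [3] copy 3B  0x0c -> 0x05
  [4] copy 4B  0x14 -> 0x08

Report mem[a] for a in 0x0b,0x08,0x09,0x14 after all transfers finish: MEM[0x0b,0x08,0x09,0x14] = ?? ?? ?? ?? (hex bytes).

MEM[0x0b,0x08,0x09,0x14] = b9 b9 72 b9

  after D0: wrote 7B at 0x06 = d3b225e386b972
  after D1: wrote 3B at 0x13 = 86b972
  after D2: wrote 3B at 0x01 = 49d386
  after D3: wrote 3B at 0x05 = 72fba9
  after D4: wrote 4B at 0x08 = b97286b9
query mem[0x0b]=0xb9, mem[0x08]=0xb9, mem[0x09]=0x72, mem[0x14]=0xb9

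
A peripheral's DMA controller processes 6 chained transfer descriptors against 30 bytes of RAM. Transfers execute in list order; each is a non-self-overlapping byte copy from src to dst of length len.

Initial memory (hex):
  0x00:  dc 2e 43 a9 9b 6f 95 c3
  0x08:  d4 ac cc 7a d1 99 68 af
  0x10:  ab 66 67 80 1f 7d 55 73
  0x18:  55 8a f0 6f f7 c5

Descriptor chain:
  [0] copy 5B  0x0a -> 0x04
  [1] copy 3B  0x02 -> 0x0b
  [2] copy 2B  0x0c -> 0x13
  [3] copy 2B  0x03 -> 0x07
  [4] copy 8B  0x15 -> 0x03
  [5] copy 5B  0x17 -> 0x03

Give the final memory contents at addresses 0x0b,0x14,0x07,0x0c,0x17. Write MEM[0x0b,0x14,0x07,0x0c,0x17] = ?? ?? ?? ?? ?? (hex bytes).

MEM[0x0b,0x14,0x07,0x0c,0x17] = 43 cc 6f a9 73

#0 dst[0x04+5] := {0xcc,0x7a,0xd1,0x99,0x68}
#1 dst[0x0b+3] := {0x43,0xa9,0xcc}
#2 dst[0x13+2] := {0xa9,0xcc}
#3 dst[0x07+2] := {0xa9,0xcc}
#4 dst[0x03+8] := {0x7d,0x55,0x73,0x55,0x8a,0xf0,0x6f,0xf7}
#5 dst[0x03+5] := {0x73,0x55,0x8a,0xf0,0x6f}
query mem[0x0b]=0x43, mem[0x14]=0xcc, mem[0x07]=0x6f, mem[0x0c]=0xa9, mem[0x17]=0x73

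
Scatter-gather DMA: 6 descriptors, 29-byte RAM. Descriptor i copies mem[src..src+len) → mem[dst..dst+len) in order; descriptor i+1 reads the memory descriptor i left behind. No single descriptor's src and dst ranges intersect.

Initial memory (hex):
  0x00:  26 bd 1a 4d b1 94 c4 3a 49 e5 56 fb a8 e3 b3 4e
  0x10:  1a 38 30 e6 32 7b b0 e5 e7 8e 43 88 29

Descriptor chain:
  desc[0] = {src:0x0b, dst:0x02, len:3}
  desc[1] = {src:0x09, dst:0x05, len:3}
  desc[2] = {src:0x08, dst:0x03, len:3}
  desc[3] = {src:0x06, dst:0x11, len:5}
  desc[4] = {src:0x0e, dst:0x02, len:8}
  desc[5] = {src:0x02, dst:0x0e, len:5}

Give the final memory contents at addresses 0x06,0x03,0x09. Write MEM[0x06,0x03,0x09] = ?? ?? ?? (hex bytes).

MEM[0x06,0x03,0x09] = fb 4e 56

#0 dst[0x02+3] := {0xfb,0xa8,0xe3}
#1 dst[0x05+3] := {0xe5,0x56,0xfb}
#2 dst[0x03+3] := {0x49,0xe5,0x56}
#3 dst[0x11+5] := {0x56,0xfb,0x49,0xe5,0x56}
#4 dst[0x02+8] := {0xb3,0x4e,0x1a,0x56,0xfb,0x49,0xe5,0x56}
#5 dst[0x0e+5] := {0xb3,0x4e,0x1a,0x56,0xfb}
query mem[0x06]=0xfb, mem[0x03]=0x4e, mem[0x09]=0x56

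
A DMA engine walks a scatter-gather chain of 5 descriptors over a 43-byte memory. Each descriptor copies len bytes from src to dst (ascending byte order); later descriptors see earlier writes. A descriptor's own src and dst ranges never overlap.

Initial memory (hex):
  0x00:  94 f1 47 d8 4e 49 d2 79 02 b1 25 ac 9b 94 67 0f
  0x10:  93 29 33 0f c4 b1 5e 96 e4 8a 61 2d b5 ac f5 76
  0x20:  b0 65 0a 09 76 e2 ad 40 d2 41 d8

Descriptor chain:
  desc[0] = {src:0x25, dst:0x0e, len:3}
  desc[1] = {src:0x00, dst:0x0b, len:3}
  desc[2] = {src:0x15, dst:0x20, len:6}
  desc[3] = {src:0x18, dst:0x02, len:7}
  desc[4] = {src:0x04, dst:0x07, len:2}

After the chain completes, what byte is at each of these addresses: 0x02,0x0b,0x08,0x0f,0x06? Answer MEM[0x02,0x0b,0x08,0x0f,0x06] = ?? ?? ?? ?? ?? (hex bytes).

MEM[0x02,0x0b,0x08,0x0f,0x06] = e4 94 2d ad b5

D0: mem[0x0e..0x10] <- [e2 ad 40]
D1: mem[0x0b..0x0d] <- [94 f1 47]
D2: mem[0x20..0x25] <- [b1 5e 96 e4 8a 61]
D3: mem[0x02..0x08] <- [e4 8a 61 2d b5 ac f5]
D4: mem[0x07..0x08] <- [61 2d]
query mem[0x02]=0xe4, mem[0x0b]=0x94, mem[0x08]=0x2d, mem[0x0f]=0xad, mem[0x06]=0xb5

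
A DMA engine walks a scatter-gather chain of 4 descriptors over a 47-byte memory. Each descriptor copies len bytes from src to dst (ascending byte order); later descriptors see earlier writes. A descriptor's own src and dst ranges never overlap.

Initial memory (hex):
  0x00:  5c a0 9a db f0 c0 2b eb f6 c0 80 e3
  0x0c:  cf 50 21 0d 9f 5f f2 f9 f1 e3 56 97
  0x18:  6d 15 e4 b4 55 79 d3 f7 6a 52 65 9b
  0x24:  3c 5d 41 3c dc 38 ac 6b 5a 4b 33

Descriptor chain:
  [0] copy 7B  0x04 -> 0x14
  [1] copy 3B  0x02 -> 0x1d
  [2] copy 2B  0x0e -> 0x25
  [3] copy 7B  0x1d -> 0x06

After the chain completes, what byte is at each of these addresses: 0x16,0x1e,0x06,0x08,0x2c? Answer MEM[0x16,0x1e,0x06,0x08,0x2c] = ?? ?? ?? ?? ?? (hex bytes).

#0 dst[0x14+7] := {0xf0,0xc0,0x2b,0xeb,0xf6,0xc0,0x80}
#1 dst[0x1d+3] := {0x9a,0xdb,0xf0}
#2 dst[0x25+2] := {0x21,0x0d}
#3 dst[0x06+7] := {0x9a,0xdb,0xf0,0x6a,0x52,0x65,0x9b}
query mem[0x16]=0x2b, mem[0x1e]=0xdb, mem[0x06]=0x9a, mem[0x08]=0xf0, mem[0x2c]=0x5a

MEM[0x16,0x1e,0x06,0x08,0x2c] = 2b db 9a f0 5a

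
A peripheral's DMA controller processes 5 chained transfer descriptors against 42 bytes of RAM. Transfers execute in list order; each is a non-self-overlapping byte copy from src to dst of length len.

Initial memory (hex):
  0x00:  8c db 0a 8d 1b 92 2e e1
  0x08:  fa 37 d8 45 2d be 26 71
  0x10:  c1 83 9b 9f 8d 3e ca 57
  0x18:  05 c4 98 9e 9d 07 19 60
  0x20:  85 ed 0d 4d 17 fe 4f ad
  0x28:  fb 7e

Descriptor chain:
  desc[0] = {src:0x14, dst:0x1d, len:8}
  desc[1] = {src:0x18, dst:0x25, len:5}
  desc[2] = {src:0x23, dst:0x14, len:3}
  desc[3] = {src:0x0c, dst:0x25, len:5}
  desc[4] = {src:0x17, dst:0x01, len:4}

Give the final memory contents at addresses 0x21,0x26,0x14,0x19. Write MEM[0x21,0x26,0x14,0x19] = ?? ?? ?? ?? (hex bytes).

  after D0: wrote 8B at 0x1d = 8d3eca5705c4989e
  after D1: wrote 5B at 0x25 = 05c4989e9d
  after D2: wrote 3B at 0x14 = 989e05
  after D3: wrote 5B at 0x25 = 2dbe2671c1
  after D4: wrote 4B at 0x01 = 5705c498
query mem[0x21]=0x05, mem[0x26]=0xbe, mem[0x14]=0x98, mem[0x19]=0xc4

MEM[0x21,0x26,0x14,0x19] = 05 be 98 c4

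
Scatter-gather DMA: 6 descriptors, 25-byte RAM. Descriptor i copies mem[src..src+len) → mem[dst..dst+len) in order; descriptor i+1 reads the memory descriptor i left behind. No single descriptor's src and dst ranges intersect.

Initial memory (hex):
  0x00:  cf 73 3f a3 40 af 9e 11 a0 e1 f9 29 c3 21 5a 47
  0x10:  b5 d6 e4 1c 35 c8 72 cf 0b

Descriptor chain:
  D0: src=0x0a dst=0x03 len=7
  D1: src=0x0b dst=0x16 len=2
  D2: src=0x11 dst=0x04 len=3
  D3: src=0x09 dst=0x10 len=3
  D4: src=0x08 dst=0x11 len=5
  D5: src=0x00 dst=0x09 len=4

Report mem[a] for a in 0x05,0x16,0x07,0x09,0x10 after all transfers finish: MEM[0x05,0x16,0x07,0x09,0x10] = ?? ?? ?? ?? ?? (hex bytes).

[0] 0x0a->0x03 len=7 : f9 29 c3 21 5a 47 b5
[1] 0x0b->0x16 len=2 : 29 c3
[2] 0x11->0x04 len=3 : d6 e4 1c
[3] 0x09->0x10 len=3 : b5 f9 29
[4] 0x08->0x11 len=5 : 47 b5 f9 29 c3
[5] 0x00->0x09 len=4 : cf 73 3f f9
query mem[0x05]=0xe4, mem[0x16]=0x29, mem[0x07]=0x5a, mem[0x09]=0xcf, mem[0x10]=0xb5

MEM[0x05,0x16,0x07,0x09,0x10] = e4 29 5a cf b5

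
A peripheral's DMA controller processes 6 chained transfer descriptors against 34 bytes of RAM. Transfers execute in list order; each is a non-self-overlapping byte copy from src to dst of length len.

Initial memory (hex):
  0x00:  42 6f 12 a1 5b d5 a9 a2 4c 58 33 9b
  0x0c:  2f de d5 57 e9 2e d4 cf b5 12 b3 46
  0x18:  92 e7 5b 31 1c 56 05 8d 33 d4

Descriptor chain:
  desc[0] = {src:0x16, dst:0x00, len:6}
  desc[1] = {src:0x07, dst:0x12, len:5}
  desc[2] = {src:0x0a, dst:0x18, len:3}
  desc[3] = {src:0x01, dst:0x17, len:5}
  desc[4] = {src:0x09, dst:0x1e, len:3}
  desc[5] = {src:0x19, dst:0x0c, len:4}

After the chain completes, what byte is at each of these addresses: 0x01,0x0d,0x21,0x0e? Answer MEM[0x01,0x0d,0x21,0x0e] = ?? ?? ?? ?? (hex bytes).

MEM[0x01,0x0d,0x21,0x0e] = 46 5b d4 31

#0 dst[0x00+6] := {0xb3,0x46,0x92,0xe7,0x5b,0x31}
#1 dst[0x12+5] := {0xa2,0x4c,0x58,0x33,0x9b}
#2 dst[0x18+3] := {0x33,0x9b,0x2f}
#3 dst[0x17+5] := {0x46,0x92,0xe7,0x5b,0x31}
#4 dst[0x1e+3] := {0x58,0x33,0x9b}
#5 dst[0x0c+4] := {0xe7,0x5b,0x31,0x1c}
query mem[0x01]=0x46, mem[0x0d]=0x5b, mem[0x21]=0xd4, mem[0x0e]=0x31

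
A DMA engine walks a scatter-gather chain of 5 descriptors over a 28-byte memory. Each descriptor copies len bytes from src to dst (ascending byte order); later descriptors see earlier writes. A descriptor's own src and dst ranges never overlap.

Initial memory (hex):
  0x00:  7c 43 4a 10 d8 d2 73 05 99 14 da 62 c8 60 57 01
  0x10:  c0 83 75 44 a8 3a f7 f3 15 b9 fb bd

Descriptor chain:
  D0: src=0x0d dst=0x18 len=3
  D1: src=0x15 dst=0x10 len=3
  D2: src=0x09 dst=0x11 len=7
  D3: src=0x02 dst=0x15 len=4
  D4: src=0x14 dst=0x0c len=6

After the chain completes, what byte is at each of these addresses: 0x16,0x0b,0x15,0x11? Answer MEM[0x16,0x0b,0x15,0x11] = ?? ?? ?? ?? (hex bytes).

MEM[0x16,0x0b,0x15,0x11] = 10 62 4a 57

[0] 0x0d->0x18 len=3 : 60 57 01
[1] 0x15->0x10 len=3 : 3a f7 f3
[2] 0x09->0x11 len=7 : 14 da 62 c8 60 57 01
[3] 0x02->0x15 len=4 : 4a 10 d8 d2
[4] 0x14->0x0c len=6 : c8 4a 10 d8 d2 57
query mem[0x16]=0x10, mem[0x0b]=0x62, mem[0x15]=0x4a, mem[0x11]=0x57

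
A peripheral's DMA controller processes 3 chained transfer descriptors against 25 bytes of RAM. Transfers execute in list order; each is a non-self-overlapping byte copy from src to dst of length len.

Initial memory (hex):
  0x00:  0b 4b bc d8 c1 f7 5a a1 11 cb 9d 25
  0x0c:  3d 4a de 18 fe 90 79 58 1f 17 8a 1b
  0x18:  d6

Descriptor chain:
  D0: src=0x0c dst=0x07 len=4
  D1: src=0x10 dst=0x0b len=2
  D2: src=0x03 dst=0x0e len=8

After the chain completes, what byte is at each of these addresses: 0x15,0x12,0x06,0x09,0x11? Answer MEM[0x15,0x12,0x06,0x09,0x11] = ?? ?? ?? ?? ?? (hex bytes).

[0] 0x0c->0x07 len=4 : 3d 4a de 18
[1] 0x10->0x0b len=2 : fe 90
[2] 0x03->0x0e len=8 : d8 c1 f7 5a 3d 4a de 18
query mem[0x15]=0x18, mem[0x12]=0x3d, mem[0x06]=0x5a, mem[0x09]=0xde, mem[0x11]=0x5a

MEM[0x15,0x12,0x06,0x09,0x11] = 18 3d 5a de 5a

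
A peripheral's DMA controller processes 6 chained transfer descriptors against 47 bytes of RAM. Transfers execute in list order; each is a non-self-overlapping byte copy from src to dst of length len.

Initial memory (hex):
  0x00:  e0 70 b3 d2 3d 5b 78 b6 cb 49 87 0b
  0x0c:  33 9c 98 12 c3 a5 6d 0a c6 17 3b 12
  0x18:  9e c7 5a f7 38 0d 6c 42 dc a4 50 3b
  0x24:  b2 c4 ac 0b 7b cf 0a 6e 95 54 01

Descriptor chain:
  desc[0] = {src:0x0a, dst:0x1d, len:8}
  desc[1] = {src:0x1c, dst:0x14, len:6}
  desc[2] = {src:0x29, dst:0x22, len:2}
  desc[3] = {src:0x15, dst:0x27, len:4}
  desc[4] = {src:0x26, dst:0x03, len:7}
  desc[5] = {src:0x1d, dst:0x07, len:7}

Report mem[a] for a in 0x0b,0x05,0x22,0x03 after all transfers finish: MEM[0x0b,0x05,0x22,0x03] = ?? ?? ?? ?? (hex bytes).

MEM[0x0b,0x05,0x22,0x03] = 98 0b cf ac

  after D0: wrote 8B at 0x1d = 870b339c9812c3a5
  after D1: wrote 6B at 0x14 = 38870b339c98
  after D2: wrote 2B at 0x22 = cf0a
  after D3: wrote 4B at 0x27 = 870b339c
  after D4: wrote 7B at 0x03 = ac870b339c6e95
  after D5: wrote 7B at 0x07 = 870b339c98cf0a
query mem[0x0b]=0x98, mem[0x05]=0x0b, mem[0x22]=0xcf, mem[0x03]=0xac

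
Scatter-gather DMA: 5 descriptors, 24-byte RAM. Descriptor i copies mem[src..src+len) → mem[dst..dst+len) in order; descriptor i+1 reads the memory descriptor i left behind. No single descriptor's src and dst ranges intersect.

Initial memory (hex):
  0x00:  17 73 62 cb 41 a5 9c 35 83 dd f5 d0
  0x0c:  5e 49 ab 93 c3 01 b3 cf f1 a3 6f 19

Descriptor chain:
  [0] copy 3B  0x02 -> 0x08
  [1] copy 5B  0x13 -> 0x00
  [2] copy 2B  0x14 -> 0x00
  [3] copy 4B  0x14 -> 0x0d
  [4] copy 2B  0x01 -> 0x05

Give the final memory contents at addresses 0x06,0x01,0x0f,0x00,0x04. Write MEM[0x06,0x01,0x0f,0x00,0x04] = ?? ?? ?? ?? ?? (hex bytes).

MEM[0x06,0x01,0x0f,0x00,0x04] = a3 a3 6f f1 19

  after D0: wrote 3B at 0x08 = 62cb41
  after D1: wrote 5B at 0x00 = cff1a36f19
  after D2: wrote 2B at 0x00 = f1a3
  after D3: wrote 4B at 0x0d = f1a36f19
  after D4: wrote 2B at 0x05 = a3a3
query mem[0x06]=0xa3, mem[0x01]=0xa3, mem[0x0f]=0x6f, mem[0x00]=0xf1, mem[0x04]=0x19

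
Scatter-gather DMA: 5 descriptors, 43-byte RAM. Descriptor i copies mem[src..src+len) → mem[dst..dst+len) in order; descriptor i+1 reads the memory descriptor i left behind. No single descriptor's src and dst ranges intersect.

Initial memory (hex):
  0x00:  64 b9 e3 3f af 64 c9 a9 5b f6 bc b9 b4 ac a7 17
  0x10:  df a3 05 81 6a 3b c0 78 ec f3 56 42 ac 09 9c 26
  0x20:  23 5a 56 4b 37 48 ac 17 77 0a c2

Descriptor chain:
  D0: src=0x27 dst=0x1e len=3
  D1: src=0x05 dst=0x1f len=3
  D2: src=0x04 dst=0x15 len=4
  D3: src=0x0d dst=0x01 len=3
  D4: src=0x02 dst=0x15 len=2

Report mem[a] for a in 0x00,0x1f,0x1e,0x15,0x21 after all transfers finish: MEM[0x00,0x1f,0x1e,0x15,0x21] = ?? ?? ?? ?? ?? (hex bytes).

MEM[0x00,0x1f,0x1e,0x15,0x21] = 64 64 17 a7 a9

[0] 0x27->0x1e len=3 : 17 77 0a
[1] 0x05->0x1f len=3 : 64 c9 a9
[2] 0x04->0x15 len=4 : af 64 c9 a9
[3] 0x0d->0x01 len=3 : ac a7 17
[4] 0x02->0x15 len=2 : a7 17
query mem[0x00]=0x64, mem[0x1f]=0x64, mem[0x1e]=0x17, mem[0x15]=0xa7, mem[0x21]=0xa9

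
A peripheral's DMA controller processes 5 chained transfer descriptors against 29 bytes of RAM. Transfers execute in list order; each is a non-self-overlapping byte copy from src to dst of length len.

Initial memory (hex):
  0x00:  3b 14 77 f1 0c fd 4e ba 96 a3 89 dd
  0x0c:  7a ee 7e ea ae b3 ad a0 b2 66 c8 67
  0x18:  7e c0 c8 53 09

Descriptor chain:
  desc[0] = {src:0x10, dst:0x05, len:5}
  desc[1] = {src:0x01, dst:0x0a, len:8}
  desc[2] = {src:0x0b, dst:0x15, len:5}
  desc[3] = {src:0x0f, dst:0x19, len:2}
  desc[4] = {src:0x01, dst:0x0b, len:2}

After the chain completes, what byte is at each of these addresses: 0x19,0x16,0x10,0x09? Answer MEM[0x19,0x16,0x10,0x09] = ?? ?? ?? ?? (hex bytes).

MEM[0x19,0x16,0x10,0x09] = b3 f1 ad b2

#0 dst[0x05+5] := {0xae,0xb3,0xad,0xa0,0xb2}
#1 dst[0x0a+8] := {0x14,0x77,0xf1,0x0c,0xae,0xb3,0xad,0xa0}
#2 dst[0x15+5] := {0x77,0xf1,0x0c,0xae,0xb3}
#3 dst[0x19+2] := {0xb3,0xad}
#4 dst[0x0b+2] := {0x14,0x77}
query mem[0x19]=0xb3, mem[0x16]=0xf1, mem[0x10]=0xad, mem[0x09]=0xb2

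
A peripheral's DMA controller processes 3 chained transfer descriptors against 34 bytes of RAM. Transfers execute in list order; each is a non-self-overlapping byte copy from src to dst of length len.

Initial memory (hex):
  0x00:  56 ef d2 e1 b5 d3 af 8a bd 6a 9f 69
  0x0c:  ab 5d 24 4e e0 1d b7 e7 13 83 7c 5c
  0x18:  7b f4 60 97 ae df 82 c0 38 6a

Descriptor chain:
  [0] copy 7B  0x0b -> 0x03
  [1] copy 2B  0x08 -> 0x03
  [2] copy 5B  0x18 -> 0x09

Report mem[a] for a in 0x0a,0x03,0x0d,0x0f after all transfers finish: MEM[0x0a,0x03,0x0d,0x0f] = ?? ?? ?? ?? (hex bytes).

#0 dst[0x03+7] := {0x69,0xab,0x5d,0x24,0x4e,0xe0,0x1d}
#1 dst[0x03+2] := {0xe0,0x1d}
#2 dst[0x09+5] := {0x7b,0xf4,0x60,0x97,0xae}
query mem[0x0a]=0xf4, mem[0x03]=0xe0, mem[0x0d]=0xae, mem[0x0f]=0x4e

MEM[0x0a,0x03,0x0d,0x0f] = f4 e0 ae 4e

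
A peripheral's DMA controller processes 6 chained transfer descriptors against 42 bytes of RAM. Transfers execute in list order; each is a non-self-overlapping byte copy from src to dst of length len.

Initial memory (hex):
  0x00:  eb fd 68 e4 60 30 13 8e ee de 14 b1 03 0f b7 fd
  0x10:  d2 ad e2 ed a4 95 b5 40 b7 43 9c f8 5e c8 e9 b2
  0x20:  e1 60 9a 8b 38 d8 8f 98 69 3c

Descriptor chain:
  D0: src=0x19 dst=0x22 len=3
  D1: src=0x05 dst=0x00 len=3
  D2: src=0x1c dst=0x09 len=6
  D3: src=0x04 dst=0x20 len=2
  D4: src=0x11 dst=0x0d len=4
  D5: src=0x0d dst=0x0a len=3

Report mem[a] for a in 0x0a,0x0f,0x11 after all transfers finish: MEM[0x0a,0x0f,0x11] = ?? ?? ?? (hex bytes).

  after D0: wrote 3B at 0x22 = 439cf8
  after D1: wrote 3B at 0x00 = 30138e
  after D2: wrote 6B at 0x09 = 5ec8e9b2e160
  after D3: wrote 2B at 0x20 = 6030
  after D4: wrote 4B at 0x0d = ade2eda4
  after D5: wrote 3B at 0x0a = ade2ed
query mem[0x0a]=0xad, mem[0x0f]=0xed, mem[0x11]=0xad

MEM[0x0a,0x0f,0x11] = ad ed ad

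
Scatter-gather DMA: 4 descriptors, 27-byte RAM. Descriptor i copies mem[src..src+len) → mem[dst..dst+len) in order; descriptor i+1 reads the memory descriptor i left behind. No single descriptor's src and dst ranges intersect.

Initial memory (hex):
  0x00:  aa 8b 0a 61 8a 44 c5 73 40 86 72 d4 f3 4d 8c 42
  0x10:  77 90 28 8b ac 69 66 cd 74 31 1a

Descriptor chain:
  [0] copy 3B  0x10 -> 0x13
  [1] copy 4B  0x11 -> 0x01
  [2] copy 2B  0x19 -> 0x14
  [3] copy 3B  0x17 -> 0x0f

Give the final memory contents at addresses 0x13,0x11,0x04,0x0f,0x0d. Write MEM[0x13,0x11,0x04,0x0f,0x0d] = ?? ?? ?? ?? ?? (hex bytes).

MEM[0x13,0x11,0x04,0x0f,0x0d] = 77 31 90 cd 4d

D0: mem[0x13..0x15] <- [77 90 28]
D1: mem[0x01..0x04] <- [90 28 77 90]
D2: mem[0x14..0x15] <- [31 1a]
D3: mem[0x0f..0x11] <- [cd 74 31]
query mem[0x13]=0x77, mem[0x11]=0x31, mem[0x04]=0x90, mem[0x0f]=0xcd, mem[0x0d]=0x4d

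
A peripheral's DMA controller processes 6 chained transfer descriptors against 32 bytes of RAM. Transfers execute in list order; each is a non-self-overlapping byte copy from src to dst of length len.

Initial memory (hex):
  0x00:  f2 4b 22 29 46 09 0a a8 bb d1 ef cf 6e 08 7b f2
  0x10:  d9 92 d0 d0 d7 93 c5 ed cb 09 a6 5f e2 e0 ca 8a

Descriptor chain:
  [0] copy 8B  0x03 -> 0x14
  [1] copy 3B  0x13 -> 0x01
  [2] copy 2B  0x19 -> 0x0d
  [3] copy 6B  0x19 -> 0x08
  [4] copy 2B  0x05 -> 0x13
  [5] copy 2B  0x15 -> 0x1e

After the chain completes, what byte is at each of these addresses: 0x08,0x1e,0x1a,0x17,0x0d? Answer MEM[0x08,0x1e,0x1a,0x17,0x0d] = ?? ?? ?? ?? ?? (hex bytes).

MEM[0x08,0x1e,0x1a,0x17,0x0d] = bb 46 d1 0a ca

  after D0: wrote 8B at 0x14 = 2946090aa8bbd1ef
  after D1: wrote 3B at 0x01 = d02946
  after D2: wrote 2B at 0x0d = bbd1
  after D3: wrote 6B at 0x08 = bbd1efe2e0ca
  after D4: wrote 2B at 0x13 = 090a
  after D5: wrote 2B at 0x1e = 4609
query mem[0x08]=0xbb, mem[0x1e]=0x46, mem[0x1a]=0xd1, mem[0x17]=0x0a, mem[0x0d]=0xca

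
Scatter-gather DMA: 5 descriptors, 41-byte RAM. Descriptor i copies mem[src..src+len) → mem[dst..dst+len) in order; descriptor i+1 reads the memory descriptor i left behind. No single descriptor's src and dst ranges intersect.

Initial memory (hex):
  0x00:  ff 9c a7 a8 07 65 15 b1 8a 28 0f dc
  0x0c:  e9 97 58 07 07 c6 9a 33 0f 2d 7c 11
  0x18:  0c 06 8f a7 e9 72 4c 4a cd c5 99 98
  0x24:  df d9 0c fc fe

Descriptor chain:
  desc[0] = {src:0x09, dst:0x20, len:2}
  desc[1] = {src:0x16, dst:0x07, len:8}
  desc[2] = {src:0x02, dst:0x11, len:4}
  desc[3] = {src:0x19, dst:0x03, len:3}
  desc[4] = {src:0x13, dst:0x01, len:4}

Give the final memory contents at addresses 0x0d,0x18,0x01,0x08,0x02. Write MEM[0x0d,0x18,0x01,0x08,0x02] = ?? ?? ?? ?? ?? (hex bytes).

MEM[0x0d,0x18,0x01,0x08,0x02] = e9 0c 07 11 65

  after D0: wrote 2B at 0x20 = 280f
  after D1: wrote 8B at 0x07 = 7c110c068fa7e972
  after D2: wrote 4B at 0x11 = a7a80765
  after D3: wrote 3B at 0x03 = 068fa7
  after D4: wrote 4B at 0x01 = 07652d7c
query mem[0x0d]=0xe9, mem[0x18]=0x0c, mem[0x01]=0x07, mem[0x08]=0x11, mem[0x02]=0x65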